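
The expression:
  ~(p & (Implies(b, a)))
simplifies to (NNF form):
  ~p | (b & ~a)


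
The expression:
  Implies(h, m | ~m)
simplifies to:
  True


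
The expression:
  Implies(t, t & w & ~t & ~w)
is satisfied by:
  {t: False}


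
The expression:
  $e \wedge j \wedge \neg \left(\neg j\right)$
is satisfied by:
  {j: True, e: True}


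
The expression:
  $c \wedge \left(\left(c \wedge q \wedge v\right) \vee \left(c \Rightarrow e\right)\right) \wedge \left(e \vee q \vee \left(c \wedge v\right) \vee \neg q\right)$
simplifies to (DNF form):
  $\left(c \wedge e\right) \vee \left(c \wedge e \wedge q\right) \vee \left(c \wedge e \wedge v\right) \vee \left(c \wedge q \wedge v\right)$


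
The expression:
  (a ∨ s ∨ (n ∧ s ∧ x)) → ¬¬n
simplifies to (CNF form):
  (n ∨ ¬a) ∧ (n ∨ ¬s)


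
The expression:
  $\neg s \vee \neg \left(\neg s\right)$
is always true.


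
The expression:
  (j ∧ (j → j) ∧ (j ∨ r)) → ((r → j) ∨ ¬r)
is always true.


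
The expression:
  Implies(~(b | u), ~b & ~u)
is always true.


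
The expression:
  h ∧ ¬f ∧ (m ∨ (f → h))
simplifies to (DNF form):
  h ∧ ¬f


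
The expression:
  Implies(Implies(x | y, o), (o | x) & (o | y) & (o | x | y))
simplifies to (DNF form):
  o | x | y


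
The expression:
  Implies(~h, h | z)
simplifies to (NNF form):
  h | z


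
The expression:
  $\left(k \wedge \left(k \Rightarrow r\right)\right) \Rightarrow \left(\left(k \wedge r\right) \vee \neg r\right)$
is always true.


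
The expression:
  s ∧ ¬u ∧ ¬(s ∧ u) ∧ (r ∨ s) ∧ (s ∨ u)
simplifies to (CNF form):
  s ∧ ¬u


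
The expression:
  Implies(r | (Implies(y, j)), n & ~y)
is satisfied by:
  {n: True, r: False, y: False, j: False}
  {j: True, n: True, r: False, y: False}
  {r: True, n: True, j: False, y: False}
  {j: True, r: True, n: True, y: False}
  {y: True, n: True, j: False, r: False}
  {y: True, j: False, n: False, r: False}


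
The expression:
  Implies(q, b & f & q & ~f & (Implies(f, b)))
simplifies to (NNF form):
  ~q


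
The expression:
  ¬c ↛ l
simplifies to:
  l ∨ ¬c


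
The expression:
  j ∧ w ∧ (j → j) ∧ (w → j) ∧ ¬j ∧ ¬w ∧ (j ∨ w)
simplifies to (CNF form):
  False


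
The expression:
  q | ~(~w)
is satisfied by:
  {q: True, w: True}
  {q: True, w: False}
  {w: True, q: False}


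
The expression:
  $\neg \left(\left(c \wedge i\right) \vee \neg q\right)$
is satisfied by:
  {q: True, c: False, i: False}
  {i: True, q: True, c: False}
  {c: True, q: True, i: False}


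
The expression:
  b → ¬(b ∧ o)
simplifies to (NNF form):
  ¬b ∨ ¬o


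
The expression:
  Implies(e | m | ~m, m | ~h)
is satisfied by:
  {m: True, h: False}
  {h: False, m: False}
  {h: True, m: True}


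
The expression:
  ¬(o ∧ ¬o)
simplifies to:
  True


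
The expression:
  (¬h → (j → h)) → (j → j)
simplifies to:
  True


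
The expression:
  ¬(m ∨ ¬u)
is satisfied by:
  {u: True, m: False}


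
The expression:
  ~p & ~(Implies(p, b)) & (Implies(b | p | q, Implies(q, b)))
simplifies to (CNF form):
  False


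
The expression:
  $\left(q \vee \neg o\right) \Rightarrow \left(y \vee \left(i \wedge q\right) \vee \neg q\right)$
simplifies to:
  $i \vee y \vee \neg q$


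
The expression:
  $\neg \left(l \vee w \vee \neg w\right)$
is never true.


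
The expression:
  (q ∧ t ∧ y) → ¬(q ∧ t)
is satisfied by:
  {t: False, y: False, q: False}
  {q: True, t: False, y: False}
  {y: True, t: False, q: False}
  {q: True, y: True, t: False}
  {t: True, q: False, y: False}
  {q: True, t: True, y: False}
  {y: True, t: True, q: False}


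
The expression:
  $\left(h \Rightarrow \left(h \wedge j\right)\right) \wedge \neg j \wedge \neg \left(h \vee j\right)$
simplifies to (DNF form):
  $\neg h \wedge \neg j$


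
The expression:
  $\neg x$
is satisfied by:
  {x: False}


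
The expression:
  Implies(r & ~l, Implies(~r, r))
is always true.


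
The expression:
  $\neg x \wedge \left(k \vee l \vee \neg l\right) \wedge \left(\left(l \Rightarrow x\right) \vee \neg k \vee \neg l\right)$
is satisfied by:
  {l: False, x: False, k: False}
  {k: True, l: False, x: False}
  {l: True, k: False, x: False}


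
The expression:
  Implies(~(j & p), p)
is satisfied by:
  {p: True}


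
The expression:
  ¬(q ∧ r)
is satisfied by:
  {q: False, r: False}
  {r: True, q: False}
  {q: True, r: False}


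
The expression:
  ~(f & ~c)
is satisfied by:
  {c: True, f: False}
  {f: False, c: False}
  {f: True, c: True}


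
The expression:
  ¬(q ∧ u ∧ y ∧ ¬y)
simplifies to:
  True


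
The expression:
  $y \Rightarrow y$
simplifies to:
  $\text{True}$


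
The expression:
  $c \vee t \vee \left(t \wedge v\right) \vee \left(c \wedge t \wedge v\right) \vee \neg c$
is always true.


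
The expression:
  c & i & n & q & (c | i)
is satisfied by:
  {c: True, i: True, q: True, n: True}


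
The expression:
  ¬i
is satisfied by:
  {i: False}


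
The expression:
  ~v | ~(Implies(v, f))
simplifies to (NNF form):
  ~f | ~v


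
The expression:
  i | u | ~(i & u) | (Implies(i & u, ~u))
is always true.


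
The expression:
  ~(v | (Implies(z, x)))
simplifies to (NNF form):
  z & ~v & ~x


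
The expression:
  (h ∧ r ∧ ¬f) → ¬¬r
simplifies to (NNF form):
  True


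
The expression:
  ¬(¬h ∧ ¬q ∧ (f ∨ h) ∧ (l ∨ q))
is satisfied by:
  {q: True, h: True, l: False, f: False}
  {q: True, l: False, h: False, f: False}
  {h: True, q: False, l: False, f: False}
  {q: False, l: False, h: False, f: False}
  {f: True, q: True, h: True, l: False}
  {f: True, q: True, l: False, h: False}
  {f: True, h: True, q: False, l: False}
  {f: True, q: False, l: False, h: False}
  {q: True, l: True, h: True, f: False}
  {q: True, l: True, f: False, h: False}
  {l: True, h: True, f: False, q: False}
  {l: True, f: False, h: False, q: False}
  {q: True, l: True, f: True, h: True}
  {q: True, l: True, f: True, h: False}
  {l: True, f: True, h: True, q: False}


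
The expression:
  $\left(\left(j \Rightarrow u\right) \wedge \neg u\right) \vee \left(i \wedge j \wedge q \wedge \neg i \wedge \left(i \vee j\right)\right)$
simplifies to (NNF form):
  $\neg j \wedge \neg u$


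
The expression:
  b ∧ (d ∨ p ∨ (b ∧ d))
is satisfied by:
  {d: True, p: True, b: True}
  {d: True, b: True, p: False}
  {p: True, b: True, d: False}


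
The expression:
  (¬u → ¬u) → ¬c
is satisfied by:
  {c: False}


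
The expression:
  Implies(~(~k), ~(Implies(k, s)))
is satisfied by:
  {s: False, k: False}
  {k: True, s: False}
  {s: True, k: False}


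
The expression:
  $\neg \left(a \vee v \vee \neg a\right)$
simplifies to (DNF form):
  $\text{False}$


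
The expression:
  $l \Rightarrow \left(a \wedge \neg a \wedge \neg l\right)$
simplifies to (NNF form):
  $\neg l$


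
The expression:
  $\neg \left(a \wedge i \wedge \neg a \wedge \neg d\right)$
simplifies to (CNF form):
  $\text{True}$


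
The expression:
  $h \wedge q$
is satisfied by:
  {h: True, q: True}


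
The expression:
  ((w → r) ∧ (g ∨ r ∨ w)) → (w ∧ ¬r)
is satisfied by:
  {w: True, r: False, g: False}
  {r: False, g: False, w: False}
  {w: True, g: True, r: False}


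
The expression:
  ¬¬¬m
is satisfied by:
  {m: False}


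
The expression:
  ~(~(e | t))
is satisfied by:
  {t: True, e: True}
  {t: True, e: False}
  {e: True, t: False}


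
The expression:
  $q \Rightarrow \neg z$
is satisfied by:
  {q: False, z: False}
  {z: True, q: False}
  {q: True, z: False}


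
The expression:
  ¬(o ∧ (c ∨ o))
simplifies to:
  ¬o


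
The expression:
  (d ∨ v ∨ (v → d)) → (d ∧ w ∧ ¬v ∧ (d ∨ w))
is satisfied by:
  {w: True, d: True, v: False}


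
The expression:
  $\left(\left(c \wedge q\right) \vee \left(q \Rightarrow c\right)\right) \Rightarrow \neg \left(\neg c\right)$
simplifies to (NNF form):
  $c \vee q$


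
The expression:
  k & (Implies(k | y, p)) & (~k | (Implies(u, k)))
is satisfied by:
  {p: True, k: True}


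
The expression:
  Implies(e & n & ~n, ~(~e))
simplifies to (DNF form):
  True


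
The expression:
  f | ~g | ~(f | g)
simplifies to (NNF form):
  f | ~g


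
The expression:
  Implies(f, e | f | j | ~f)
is always true.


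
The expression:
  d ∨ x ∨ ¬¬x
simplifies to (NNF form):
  d ∨ x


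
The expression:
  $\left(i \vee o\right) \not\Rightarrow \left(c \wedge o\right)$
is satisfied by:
  {i: True, c: False, o: False}
  {o: True, i: True, c: False}
  {o: True, i: False, c: False}
  {c: True, i: True, o: False}


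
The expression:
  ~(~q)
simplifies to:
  q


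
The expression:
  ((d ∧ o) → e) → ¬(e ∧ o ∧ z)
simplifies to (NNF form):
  ¬e ∨ ¬o ∨ ¬z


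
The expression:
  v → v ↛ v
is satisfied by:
  {v: False}


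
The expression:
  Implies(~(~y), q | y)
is always true.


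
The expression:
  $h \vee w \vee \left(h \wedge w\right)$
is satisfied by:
  {h: True, w: True}
  {h: True, w: False}
  {w: True, h: False}


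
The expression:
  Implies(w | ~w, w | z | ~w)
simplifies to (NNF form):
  True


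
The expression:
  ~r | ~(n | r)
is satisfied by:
  {r: False}


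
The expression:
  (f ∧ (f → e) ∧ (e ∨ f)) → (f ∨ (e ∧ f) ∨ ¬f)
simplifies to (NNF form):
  True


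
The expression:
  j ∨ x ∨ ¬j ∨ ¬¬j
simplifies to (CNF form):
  True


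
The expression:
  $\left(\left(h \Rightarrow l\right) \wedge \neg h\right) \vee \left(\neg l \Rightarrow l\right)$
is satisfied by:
  {l: True, h: False}
  {h: False, l: False}
  {h: True, l: True}


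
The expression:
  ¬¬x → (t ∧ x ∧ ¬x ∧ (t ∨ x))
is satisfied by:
  {x: False}


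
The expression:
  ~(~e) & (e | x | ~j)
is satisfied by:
  {e: True}


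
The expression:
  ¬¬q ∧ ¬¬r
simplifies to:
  q ∧ r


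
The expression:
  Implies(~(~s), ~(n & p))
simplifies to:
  ~n | ~p | ~s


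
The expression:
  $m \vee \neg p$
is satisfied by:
  {m: True, p: False}
  {p: False, m: False}
  {p: True, m: True}


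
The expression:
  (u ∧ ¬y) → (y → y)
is always true.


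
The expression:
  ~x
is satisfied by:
  {x: False}


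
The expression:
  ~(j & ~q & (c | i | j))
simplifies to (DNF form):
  q | ~j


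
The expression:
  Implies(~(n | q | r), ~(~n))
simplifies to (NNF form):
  n | q | r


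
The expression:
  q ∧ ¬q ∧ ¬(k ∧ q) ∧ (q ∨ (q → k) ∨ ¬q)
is never true.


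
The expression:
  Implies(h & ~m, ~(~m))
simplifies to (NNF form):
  m | ~h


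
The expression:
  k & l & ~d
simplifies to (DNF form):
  k & l & ~d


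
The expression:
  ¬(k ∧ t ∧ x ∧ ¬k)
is always true.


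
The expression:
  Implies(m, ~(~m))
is always true.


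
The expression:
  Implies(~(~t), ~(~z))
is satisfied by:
  {z: True, t: False}
  {t: False, z: False}
  {t: True, z: True}


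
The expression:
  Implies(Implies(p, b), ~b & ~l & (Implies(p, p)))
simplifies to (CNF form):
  ~b & (p | ~l)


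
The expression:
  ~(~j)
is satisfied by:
  {j: True}


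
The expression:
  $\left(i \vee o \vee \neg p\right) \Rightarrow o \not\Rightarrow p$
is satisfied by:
  {o: True, i: False, p: False}
  {o: True, i: True, p: False}
  {p: True, i: False, o: False}


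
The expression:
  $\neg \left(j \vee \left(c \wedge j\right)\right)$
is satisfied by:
  {j: False}


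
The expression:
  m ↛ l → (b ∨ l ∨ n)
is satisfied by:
  {n: True, b: True, l: True, m: False}
  {n: True, b: True, m: False, l: False}
  {n: True, l: True, m: False, b: False}
  {n: True, m: False, l: False, b: False}
  {b: True, l: True, m: False, n: False}
  {b: True, m: False, l: False, n: False}
  {l: True, b: False, m: False, n: False}
  {b: False, m: False, l: False, n: False}
  {b: True, n: True, m: True, l: True}
  {b: True, n: True, m: True, l: False}
  {n: True, m: True, l: True, b: False}
  {n: True, m: True, b: False, l: False}
  {l: True, m: True, b: True, n: False}
  {m: True, b: True, n: False, l: False}
  {m: True, l: True, n: False, b: False}


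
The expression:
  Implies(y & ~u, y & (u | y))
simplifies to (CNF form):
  True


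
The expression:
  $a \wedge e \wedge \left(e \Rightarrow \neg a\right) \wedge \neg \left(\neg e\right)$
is never true.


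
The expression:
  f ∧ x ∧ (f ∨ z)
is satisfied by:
  {x: True, f: True}


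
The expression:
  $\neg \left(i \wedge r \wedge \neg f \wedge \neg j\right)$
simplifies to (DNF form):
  $f \vee j \vee \neg i \vee \neg r$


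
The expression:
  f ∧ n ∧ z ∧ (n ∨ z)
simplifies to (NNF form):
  f ∧ n ∧ z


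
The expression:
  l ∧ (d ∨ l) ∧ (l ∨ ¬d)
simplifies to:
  l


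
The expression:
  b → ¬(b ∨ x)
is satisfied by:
  {b: False}


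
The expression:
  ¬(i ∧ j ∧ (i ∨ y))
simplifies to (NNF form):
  ¬i ∨ ¬j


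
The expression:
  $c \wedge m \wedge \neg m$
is never true.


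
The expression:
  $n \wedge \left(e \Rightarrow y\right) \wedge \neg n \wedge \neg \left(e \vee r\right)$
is never true.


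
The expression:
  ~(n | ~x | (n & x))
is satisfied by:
  {x: True, n: False}


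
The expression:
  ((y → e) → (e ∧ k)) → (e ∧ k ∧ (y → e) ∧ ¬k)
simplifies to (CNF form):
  (e ∨ ¬e) ∧ (e ∨ ¬y) ∧ (¬e ∨ ¬k) ∧ (¬k ∨ ¬y)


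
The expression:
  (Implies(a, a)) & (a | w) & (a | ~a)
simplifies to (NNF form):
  a | w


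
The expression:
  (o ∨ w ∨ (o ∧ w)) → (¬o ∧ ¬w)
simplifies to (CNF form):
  ¬o ∧ ¬w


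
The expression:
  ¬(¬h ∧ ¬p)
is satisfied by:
  {p: True, h: True}
  {p: True, h: False}
  {h: True, p: False}


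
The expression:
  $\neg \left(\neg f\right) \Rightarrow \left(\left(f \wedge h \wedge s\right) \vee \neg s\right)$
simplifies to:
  $h \vee \neg f \vee \neg s$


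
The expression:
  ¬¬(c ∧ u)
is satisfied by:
  {c: True, u: True}


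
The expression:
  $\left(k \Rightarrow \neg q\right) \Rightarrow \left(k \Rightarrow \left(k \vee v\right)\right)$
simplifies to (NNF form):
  $\text{True}$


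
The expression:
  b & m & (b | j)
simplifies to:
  b & m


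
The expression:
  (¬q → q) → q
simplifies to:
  True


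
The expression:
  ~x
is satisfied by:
  {x: False}


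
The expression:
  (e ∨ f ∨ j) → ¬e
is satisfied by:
  {e: False}


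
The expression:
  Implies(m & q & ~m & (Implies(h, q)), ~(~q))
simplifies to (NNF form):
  True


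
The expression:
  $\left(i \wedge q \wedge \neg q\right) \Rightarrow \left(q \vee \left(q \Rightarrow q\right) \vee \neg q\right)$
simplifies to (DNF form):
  $\text{True}$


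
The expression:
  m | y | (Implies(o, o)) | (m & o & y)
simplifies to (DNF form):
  True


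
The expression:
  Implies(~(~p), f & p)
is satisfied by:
  {f: True, p: False}
  {p: False, f: False}
  {p: True, f: True}


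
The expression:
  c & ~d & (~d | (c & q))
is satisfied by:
  {c: True, d: False}


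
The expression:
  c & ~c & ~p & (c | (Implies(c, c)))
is never true.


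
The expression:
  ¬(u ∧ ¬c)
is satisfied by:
  {c: True, u: False}
  {u: False, c: False}
  {u: True, c: True}


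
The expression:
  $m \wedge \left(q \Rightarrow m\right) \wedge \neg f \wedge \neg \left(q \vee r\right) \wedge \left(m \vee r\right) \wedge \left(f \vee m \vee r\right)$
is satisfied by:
  {m: True, q: False, r: False, f: False}


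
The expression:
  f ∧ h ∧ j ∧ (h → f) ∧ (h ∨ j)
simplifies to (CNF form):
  f ∧ h ∧ j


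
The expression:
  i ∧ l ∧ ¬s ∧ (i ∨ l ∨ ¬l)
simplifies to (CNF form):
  i ∧ l ∧ ¬s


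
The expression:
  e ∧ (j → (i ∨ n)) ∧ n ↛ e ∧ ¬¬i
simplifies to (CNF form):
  False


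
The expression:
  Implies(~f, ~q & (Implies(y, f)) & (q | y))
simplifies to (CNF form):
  f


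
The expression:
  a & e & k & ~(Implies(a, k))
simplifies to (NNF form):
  False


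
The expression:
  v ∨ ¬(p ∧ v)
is always true.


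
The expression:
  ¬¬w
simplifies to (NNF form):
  w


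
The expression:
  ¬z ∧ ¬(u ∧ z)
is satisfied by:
  {z: False}


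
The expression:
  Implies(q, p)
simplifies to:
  p | ~q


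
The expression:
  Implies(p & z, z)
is always true.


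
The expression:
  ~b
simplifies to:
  ~b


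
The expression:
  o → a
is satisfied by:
  {a: True, o: False}
  {o: False, a: False}
  {o: True, a: True}


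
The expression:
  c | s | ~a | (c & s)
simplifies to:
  c | s | ~a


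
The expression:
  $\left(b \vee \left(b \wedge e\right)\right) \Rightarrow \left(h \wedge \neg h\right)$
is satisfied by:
  {b: False}


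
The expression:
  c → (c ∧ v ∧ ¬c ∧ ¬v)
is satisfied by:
  {c: False}


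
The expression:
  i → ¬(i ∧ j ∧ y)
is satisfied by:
  {y: False, i: False, j: False}
  {j: True, y: False, i: False}
  {i: True, y: False, j: False}
  {j: True, i: True, y: False}
  {y: True, j: False, i: False}
  {j: True, y: True, i: False}
  {i: True, y: True, j: False}


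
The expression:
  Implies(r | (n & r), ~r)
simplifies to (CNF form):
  ~r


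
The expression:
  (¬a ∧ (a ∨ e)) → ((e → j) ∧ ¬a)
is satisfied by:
  {a: True, j: True, e: False}
  {a: True, j: False, e: False}
  {j: True, a: False, e: False}
  {a: False, j: False, e: False}
  {a: True, e: True, j: True}
  {a: True, e: True, j: False}
  {e: True, j: True, a: False}


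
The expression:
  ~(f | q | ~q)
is never true.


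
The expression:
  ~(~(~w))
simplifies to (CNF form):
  ~w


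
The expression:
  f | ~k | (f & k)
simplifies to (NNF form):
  f | ~k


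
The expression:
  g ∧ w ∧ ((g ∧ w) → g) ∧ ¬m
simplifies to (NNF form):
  g ∧ w ∧ ¬m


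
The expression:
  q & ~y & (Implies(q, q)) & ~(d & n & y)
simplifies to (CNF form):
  q & ~y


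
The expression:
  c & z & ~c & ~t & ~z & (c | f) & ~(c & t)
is never true.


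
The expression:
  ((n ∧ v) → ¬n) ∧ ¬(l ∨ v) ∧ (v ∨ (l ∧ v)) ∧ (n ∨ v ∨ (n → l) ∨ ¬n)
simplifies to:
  False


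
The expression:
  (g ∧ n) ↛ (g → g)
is never true.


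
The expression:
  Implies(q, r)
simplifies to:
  r | ~q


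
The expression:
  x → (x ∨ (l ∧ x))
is always true.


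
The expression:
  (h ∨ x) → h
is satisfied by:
  {h: True, x: False}
  {x: False, h: False}
  {x: True, h: True}


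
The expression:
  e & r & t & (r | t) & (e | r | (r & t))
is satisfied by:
  {t: True, e: True, r: True}


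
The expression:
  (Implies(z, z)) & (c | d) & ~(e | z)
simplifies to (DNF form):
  (c & ~e & ~z) | (d & ~e & ~z)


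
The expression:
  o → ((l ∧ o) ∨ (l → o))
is always true.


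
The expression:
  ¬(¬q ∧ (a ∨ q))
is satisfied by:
  {q: True, a: False}
  {a: False, q: False}
  {a: True, q: True}


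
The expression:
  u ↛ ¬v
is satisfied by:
  {u: True, v: True}


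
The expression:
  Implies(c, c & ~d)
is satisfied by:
  {c: False, d: False}
  {d: True, c: False}
  {c: True, d: False}


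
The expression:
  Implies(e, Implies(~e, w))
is always true.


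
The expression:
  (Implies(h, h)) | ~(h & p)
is always true.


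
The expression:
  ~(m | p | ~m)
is never true.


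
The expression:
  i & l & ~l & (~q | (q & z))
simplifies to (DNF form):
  False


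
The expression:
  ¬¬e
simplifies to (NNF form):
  e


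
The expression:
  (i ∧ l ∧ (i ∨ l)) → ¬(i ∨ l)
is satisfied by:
  {l: False, i: False}
  {i: True, l: False}
  {l: True, i: False}


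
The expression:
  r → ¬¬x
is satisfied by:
  {x: True, r: False}
  {r: False, x: False}
  {r: True, x: True}


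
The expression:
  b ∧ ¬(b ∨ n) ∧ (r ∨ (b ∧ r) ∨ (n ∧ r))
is never true.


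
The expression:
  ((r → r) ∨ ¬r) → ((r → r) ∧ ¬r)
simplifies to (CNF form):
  ¬r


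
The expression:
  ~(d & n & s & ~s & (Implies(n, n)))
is always true.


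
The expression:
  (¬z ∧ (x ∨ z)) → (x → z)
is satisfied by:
  {z: True, x: False}
  {x: False, z: False}
  {x: True, z: True}


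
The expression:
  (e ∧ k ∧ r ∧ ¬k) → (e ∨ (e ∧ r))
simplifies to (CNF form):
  True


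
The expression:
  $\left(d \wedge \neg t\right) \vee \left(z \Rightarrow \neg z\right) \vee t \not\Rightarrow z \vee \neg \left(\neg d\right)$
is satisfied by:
  {d: True, z: False}
  {z: False, d: False}
  {z: True, d: True}


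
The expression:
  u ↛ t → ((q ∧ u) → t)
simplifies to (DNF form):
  t ∨ ¬q ∨ ¬u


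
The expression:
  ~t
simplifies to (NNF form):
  ~t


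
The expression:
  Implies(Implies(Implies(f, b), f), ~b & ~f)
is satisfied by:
  {f: False}


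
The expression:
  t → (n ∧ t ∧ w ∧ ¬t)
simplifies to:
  ¬t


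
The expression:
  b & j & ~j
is never true.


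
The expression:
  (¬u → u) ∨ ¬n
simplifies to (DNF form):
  u ∨ ¬n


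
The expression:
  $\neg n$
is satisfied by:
  {n: False}


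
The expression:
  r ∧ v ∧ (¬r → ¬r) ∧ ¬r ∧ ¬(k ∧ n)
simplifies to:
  False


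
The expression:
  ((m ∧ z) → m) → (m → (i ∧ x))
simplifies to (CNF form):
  (i ∨ ¬m) ∧ (x ∨ ¬m)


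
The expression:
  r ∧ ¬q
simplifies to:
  r ∧ ¬q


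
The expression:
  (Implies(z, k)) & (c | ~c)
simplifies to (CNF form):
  k | ~z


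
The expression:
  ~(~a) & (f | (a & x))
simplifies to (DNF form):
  (a & f) | (a & x)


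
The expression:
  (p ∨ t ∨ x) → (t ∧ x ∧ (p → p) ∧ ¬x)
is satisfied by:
  {x: False, p: False, t: False}


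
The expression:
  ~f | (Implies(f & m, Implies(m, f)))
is always true.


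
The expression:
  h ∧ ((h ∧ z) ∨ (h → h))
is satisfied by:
  {h: True}


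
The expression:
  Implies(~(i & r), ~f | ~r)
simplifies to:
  i | ~f | ~r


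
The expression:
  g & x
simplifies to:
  g & x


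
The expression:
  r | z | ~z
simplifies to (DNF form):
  True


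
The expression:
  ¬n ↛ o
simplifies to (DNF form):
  ¬n ∧ ¬o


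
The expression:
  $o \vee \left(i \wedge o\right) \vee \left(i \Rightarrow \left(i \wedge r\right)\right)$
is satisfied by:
  {r: True, o: True, i: False}
  {r: True, o: False, i: False}
  {o: True, r: False, i: False}
  {r: False, o: False, i: False}
  {r: True, i: True, o: True}
  {r: True, i: True, o: False}
  {i: True, o: True, r: False}


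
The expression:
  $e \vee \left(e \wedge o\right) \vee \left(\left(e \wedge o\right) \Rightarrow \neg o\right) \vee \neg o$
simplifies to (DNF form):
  $\text{True}$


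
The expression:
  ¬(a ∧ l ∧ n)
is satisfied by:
  {l: False, n: False, a: False}
  {a: True, l: False, n: False}
  {n: True, l: False, a: False}
  {a: True, n: True, l: False}
  {l: True, a: False, n: False}
  {a: True, l: True, n: False}
  {n: True, l: True, a: False}


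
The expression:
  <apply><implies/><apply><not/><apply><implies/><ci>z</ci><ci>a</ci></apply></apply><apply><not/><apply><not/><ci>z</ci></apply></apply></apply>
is always true.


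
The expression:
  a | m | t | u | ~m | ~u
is always true.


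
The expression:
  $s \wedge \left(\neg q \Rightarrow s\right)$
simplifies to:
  $s$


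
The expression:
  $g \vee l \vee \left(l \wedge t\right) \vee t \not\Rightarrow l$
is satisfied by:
  {t: True, l: True, g: True}
  {t: True, l: True, g: False}
  {t: True, g: True, l: False}
  {t: True, g: False, l: False}
  {l: True, g: True, t: False}
  {l: True, g: False, t: False}
  {g: True, l: False, t: False}


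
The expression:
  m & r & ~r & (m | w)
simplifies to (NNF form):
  False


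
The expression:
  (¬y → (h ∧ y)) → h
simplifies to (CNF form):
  h ∨ ¬y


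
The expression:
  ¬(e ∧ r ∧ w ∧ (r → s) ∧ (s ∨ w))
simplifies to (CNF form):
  ¬e ∨ ¬r ∨ ¬s ∨ ¬w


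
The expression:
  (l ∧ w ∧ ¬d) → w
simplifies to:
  True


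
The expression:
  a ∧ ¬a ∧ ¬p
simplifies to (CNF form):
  False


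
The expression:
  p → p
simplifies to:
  True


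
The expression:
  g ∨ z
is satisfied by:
  {z: True, g: True}
  {z: True, g: False}
  {g: True, z: False}


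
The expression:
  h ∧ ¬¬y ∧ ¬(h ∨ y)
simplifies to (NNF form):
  False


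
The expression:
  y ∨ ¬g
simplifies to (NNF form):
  y ∨ ¬g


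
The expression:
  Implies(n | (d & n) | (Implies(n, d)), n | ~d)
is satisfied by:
  {n: True, d: False}
  {d: False, n: False}
  {d: True, n: True}


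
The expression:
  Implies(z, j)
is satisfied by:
  {j: True, z: False}
  {z: False, j: False}
  {z: True, j: True}


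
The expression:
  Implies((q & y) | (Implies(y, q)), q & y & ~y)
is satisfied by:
  {y: True, q: False}


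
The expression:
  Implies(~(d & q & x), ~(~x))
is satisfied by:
  {x: True}


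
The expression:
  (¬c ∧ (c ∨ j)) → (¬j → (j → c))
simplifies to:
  True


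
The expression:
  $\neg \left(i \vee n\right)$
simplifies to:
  $\neg i \wedge \neg n$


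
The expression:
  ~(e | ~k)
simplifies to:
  k & ~e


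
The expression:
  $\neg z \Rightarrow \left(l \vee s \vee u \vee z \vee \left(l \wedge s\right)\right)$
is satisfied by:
  {u: True, z: True, l: True, s: True}
  {u: True, z: True, l: True, s: False}
  {u: True, z: True, s: True, l: False}
  {u: True, z: True, s: False, l: False}
  {u: True, l: True, s: True, z: False}
  {u: True, l: True, s: False, z: False}
  {u: True, l: False, s: True, z: False}
  {u: True, l: False, s: False, z: False}
  {z: True, l: True, s: True, u: False}
  {z: True, l: True, s: False, u: False}
  {z: True, s: True, l: False, u: False}
  {z: True, s: False, l: False, u: False}
  {l: True, s: True, z: False, u: False}
  {l: True, z: False, s: False, u: False}
  {s: True, z: False, l: False, u: False}


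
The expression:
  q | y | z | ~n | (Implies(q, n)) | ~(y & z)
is always true.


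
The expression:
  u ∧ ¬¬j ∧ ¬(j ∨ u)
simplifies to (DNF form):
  False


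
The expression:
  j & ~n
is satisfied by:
  {j: True, n: False}


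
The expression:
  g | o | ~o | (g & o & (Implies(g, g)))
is always true.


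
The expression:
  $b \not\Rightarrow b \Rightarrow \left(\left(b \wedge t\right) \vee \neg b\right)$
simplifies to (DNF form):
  $\text{True}$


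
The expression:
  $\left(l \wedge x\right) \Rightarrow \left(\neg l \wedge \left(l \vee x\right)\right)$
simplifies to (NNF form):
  $\neg l \vee \neg x$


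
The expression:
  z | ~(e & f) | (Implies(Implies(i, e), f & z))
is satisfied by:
  {z: True, e: False, f: False}
  {e: False, f: False, z: False}
  {f: True, z: True, e: False}
  {f: True, e: False, z: False}
  {z: True, e: True, f: False}
  {e: True, z: False, f: False}
  {f: True, e: True, z: True}


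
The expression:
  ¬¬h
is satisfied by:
  {h: True}


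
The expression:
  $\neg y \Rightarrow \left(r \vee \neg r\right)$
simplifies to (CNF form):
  $\text{True}$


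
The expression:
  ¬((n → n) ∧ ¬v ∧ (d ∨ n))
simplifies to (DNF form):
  v ∨ (¬d ∧ ¬n)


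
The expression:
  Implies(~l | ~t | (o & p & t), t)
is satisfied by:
  {t: True}


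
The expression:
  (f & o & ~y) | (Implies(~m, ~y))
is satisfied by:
  {m: True, y: False}
  {y: False, m: False}
  {y: True, m: True}


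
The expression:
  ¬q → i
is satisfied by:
  {i: True, q: True}
  {i: True, q: False}
  {q: True, i: False}


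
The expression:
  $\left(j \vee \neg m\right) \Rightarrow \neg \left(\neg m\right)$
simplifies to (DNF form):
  $m$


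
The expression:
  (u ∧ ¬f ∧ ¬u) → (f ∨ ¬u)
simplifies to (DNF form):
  True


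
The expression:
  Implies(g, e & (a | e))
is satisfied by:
  {e: True, g: False}
  {g: False, e: False}
  {g: True, e: True}


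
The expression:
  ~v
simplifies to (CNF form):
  ~v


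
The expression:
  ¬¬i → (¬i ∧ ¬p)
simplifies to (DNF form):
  ¬i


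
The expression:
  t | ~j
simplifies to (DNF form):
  t | ~j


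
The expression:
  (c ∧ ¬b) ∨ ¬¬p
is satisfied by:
  {p: True, c: True, b: False}
  {p: True, c: False, b: False}
  {b: True, p: True, c: True}
  {b: True, p: True, c: False}
  {c: True, b: False, p: False}


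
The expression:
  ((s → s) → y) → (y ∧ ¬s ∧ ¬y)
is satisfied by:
  {y: False}


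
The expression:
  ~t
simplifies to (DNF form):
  ~t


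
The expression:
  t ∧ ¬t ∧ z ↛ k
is never true.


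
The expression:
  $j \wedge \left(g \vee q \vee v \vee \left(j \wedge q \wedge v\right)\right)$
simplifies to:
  $j \wedge \left(g \vee q \vee v\right)$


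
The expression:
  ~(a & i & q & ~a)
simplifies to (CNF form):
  True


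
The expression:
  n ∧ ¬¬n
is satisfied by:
  {n: True}


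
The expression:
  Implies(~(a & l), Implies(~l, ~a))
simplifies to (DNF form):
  l | ~a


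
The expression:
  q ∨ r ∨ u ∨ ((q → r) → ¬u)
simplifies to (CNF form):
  True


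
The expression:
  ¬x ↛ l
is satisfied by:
  {l: True, x: False}
  {x: False, l: False}
  {x: True, l: True}


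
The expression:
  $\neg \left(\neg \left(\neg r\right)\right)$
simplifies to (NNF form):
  $\neg r$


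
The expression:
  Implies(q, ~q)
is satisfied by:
  {q: False}


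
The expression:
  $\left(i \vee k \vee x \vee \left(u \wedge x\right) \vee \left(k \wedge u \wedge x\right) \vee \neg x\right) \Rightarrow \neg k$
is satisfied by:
  {k: False}


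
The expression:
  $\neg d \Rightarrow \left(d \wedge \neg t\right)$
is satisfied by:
  {d: True}


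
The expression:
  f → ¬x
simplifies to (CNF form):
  ¬f ∨ ¬x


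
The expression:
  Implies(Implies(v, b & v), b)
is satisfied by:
  {b: True, v: True}
  {b: True, v: False}
  {v: True, b: False}


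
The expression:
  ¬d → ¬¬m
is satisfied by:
  {d: True, m: True}
  {d: True, m: False}
  {m: True, d: False}


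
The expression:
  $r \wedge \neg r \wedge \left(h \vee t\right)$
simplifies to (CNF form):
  $\text{False}$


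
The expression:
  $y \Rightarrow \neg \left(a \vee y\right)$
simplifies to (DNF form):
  $\neg y$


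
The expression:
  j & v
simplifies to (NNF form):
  j & v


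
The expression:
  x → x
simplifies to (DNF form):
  True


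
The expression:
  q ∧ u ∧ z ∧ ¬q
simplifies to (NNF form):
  False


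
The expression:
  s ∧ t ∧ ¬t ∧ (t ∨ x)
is never true.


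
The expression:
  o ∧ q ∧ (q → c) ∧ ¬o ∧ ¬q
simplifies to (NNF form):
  False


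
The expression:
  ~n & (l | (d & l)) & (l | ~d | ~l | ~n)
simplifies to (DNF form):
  l & ~n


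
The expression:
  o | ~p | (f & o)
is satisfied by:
  {o: True, p: False}
  {p: False, o: False}
  {p: True, o: True}


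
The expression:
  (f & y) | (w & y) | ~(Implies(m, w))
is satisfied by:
  {y: True, m: True, f: True, w: False}
  {y: True, m: True, f: False, w: False}
  {y: True, f: True, w: False, m: False}
  {y: True, m: True, w: True, f: True}
  {y: True, m: True, w: True, f: False}
  {y: True, w: True, f: True, m: False}
  {y: True, w: True, f: False, m: False}
  {m: True, w: False, f: True, y: False}
  {m: True, w: False, f: False, y: False}


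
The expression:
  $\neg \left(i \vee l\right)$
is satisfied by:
  {i: False, l: False}


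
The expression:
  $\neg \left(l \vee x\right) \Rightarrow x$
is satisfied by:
  {x: True, l: True}
  {x: True, l: False}
  {l: True, x: False}


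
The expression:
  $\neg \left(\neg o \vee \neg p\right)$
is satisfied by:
  {p: True, o: True}


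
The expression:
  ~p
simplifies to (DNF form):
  ~p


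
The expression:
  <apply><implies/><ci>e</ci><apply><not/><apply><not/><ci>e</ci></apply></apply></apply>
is always true.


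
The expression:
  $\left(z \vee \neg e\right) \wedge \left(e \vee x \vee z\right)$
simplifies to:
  $z \vee \left(x \wedge \neg e\right)$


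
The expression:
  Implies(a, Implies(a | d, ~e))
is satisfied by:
  {e: False, a: False}
  {a: True, e: False}
  {e: True, a: False}


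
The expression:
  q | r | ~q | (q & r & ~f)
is always true.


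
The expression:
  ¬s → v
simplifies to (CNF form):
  s ∨ v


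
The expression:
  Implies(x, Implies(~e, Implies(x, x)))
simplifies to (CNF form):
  True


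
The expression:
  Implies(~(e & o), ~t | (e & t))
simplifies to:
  e | ~t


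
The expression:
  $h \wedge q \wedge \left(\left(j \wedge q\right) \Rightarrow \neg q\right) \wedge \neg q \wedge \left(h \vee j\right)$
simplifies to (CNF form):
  $\text{False}$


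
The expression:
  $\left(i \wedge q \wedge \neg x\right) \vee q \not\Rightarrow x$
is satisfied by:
  {q: True, x: False}


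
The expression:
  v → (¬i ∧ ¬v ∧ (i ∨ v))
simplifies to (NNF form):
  ¬v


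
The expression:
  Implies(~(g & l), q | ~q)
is always true.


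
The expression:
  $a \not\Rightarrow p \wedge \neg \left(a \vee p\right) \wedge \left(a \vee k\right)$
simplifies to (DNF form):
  $\text{False}$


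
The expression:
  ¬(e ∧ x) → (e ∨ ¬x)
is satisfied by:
  {e: True, x: False}
  {x: False, e: False}
  {x: True, e: True}


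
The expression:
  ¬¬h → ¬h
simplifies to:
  ¬h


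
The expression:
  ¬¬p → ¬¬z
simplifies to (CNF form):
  z ∨ ¬p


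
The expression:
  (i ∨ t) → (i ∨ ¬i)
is always true.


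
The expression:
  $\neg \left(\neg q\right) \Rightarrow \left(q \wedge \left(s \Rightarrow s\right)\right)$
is always true.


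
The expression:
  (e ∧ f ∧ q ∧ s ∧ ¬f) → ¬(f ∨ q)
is always true.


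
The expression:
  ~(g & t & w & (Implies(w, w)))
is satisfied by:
  {w: False, t: False, g: False}
  {g: True, w: False, t: False}
  {t: True, w: False, g: False}
  {g: True, t: True, w: False}
  {w: True, g: False, t: False}
  {g: True, w: True, t: False}
  {t: True, w: True, g: False}


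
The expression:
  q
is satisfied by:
  {q: True}


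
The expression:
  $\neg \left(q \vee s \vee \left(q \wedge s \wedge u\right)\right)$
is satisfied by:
  {q: False, s: False}


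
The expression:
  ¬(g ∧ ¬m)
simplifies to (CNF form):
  m ∨ ¬g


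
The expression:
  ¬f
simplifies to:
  ¬f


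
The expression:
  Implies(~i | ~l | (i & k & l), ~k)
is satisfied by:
  {k: False}


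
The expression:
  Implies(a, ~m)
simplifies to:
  ~a | ~m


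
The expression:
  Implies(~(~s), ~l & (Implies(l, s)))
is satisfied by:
  {l: False, s: False}
  {s: True, l: False}
  {l: True, s: False}


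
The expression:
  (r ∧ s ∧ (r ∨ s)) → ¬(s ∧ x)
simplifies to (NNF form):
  ¬r ∨ ¬s ∨ ¬x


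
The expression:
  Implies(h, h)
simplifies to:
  True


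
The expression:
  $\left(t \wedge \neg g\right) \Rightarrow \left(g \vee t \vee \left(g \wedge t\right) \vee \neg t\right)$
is always true.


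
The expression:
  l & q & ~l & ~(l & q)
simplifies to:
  False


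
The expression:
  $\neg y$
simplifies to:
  $\neg y$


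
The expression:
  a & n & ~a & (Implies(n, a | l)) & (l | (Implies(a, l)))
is never true.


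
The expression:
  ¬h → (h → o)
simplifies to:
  True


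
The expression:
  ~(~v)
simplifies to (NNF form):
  v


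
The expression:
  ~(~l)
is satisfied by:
  {l: True}


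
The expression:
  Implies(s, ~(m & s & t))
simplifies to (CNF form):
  ~m | ~s | ~t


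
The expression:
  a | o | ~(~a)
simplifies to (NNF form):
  a | o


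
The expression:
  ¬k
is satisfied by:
  {k: False}


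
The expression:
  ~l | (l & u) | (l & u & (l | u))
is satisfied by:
  {u: True, l: False}
  {l: False, u: False}
  {l: True, u: True}


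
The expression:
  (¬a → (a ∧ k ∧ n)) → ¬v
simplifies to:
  ¬a ∨ ¬v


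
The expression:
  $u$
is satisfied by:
  {u: True}


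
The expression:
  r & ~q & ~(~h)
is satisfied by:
  {r: True, h: True, q: False}


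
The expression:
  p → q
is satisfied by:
  {q: True, p: False}
  {p: False, q: False}
  {p: True, q: True}


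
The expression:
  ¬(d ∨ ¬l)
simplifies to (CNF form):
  l ∧ ¬d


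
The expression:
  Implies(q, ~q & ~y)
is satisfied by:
  {q: False}


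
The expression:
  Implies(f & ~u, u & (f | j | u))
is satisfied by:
  {u: True, f: False}
  {f: False, u: False}
  {f: True, u: True}


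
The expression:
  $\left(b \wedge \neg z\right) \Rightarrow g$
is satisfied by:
  {z: True, g: True, b: False}
  {z: True, g: False, b: False}
  {g: True, z: False, b: False}
  {z: False, g: False, b: False}
  {b: True, z: True, g: True}
  {b: True, z: True, g: False}
  {b: True, g: True, z: False}


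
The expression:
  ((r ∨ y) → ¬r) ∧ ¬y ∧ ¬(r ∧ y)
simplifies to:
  ¬r ∧ ¬y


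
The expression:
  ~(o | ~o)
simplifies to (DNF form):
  False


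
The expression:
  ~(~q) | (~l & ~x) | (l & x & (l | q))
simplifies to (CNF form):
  (l | q | ~l) & (l | q | ~x) & (q | x | ~l) & (q | x | ~x)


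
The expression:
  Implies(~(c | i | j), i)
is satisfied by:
  {i: True, c: True, j: True}
  {i: True, c: True, j: False}
  {i: True, j: True, c: False}
  {i: True, j: False, c: False}
  {c: True, j: True, i: False}
  {c: True, j: False, i: False}
  {j: True, c: False, i: False}


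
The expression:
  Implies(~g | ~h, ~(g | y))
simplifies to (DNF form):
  (g & h) | (~g & ~y)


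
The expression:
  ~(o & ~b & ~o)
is always true.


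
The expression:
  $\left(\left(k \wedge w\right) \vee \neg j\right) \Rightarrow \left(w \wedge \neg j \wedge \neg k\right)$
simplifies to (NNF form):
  $\left(j \wedge \neg w\right) \vee \left(w \wedge \neg k\right)$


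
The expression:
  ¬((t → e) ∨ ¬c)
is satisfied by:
  {t: True, c: True, e: False}


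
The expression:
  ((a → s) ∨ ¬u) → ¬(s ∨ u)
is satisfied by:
  {a: True, u: False, s: False}
  {u: False, s: False, a: False}
  {a: True, u: True, s: False}


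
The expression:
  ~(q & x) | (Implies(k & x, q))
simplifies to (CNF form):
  True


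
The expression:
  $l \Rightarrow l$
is always true.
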